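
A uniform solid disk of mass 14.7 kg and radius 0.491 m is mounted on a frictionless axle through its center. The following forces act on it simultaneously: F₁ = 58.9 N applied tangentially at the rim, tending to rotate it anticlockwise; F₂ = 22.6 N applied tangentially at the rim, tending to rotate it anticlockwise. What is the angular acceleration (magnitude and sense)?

α ≈ 22.6 rad/s², anticlockwise

I = ½MR² = (1/2)(14.7)(0.491)² = 1.772 kg·m².
Taking anticlockwise as positive: τ₁ = +(58.9)(0.491) = +28.92 N·m; τ₂ = +(22.6)(0.491) = +11.10 N·m.
Net torque τ = 40.02 N·m.
α = τ/I = 40.02/1.772 = 22.58 rad/s².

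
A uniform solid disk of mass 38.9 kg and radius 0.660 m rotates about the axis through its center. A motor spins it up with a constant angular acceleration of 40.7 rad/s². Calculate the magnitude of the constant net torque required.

τ ≈ 345 N·m

I = ½MR² = (1/2)(38.9)(0.660)² = 8.472 kg·m².
τ = Iα = (8.472)(40.70) = 344.8 N·m.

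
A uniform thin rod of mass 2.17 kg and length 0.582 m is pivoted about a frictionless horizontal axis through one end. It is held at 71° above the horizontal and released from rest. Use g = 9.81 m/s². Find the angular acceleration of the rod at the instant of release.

About the pivot, I = (1/3)ML² = (1/3)(2.17)(0.582)² = 0.2450 kg·m².
The weight acts at the center, a distance L/2 = 0.2910 m from the pivot; τ = Mg(L/2) cos 71° = 2.017 N·m.
α = τ/I = 2.017/0.2450 = 8.232 rad/s².

α ≈ 8.23 rad/s²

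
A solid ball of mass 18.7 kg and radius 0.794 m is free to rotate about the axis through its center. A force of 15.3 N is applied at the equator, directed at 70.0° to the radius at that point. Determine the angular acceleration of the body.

I = (2/5)MR² = (2/5)(18.7)(0.794)² = 4.716 kg·m².
Only the tangential component produces torque: τ = F R sinθ = (15.3)(0.794) sin 70.0° = 11.42 N·m.
From τ = Iα: α = 11.42/4.716 = 2.421 rad/s².

α ≈ 2.42 rad/s²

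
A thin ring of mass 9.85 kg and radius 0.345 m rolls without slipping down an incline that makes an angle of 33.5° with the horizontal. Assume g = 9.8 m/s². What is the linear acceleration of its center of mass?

Translation along the incline: Mg sinθ − f = Ma.
Rotation about the center: fR = Iα with I = MR². No-slip gives a = αR, so f = (I/R²)a = M a.
Substituting: Mg sinθ = (1 + 1.000)Ma, so a = g sinθ/(1 + 1.000) = (9.8) sin 33.5° / 2.000 = 2.704 m/s².

a ≈ 2.70 m/s²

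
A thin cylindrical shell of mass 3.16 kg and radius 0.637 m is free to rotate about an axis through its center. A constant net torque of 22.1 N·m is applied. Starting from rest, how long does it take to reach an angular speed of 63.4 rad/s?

I = MR² = (3.16)(0.637)² = 1.282 kg·m².
α = τ/I = 22.1/1.282 = 17.24 rad/s².
ω = αt ⇒ t = ω/α = 63.4/17.24 = 3.678 s.

t ≈ 3.68 s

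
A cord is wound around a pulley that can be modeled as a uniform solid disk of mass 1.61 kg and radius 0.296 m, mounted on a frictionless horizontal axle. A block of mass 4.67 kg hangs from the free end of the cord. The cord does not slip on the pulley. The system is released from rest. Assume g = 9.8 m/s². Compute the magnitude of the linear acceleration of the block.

I = ½MR² = (1/2)(1.61)(0.296)² = 0.07053 kg·m².
Block: mg − T = ma. Pulley: TR = Iα. No-slip: a = αR, so T = (I/R²)a = 0.8050·a.
Then mg = (m + 0.8050)a, so a = (4.67)(9.8)/(4.67 + 0.8050) = 8.359 m/s².

a ≈ 8.36 m/s²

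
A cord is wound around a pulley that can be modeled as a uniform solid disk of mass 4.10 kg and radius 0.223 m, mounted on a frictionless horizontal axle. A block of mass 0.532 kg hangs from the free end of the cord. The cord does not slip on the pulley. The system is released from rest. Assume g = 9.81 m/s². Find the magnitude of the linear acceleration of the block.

I = ½MR² = (1/2)(4.10)(0.223)² = 0.1019 kg·m².
Block: mg − T = ma. Pulley: TR = Iα. No-slip: a = αR, so T = (I/R²)a = 2.050·a.
Then mg = (m + 2.050)a, so a = (0.532)(9.81)/(0.532 + 2.050) = 2.021 m/s².

a ≈ 2.02 m/s²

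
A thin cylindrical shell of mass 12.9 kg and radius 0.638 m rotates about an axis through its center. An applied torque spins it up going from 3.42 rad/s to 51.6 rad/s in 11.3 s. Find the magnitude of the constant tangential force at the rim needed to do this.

I = MR² = (12.9)(0.638)² = 5.251 kg·m².
α = Δω/Δt = (51.6 − 3.42)/11.3 = 4.264 rad/s².
The required torque is τ = Iα = (5.251)(4.264) = 22.39 N·m.
A tangential force at the rim gives τ = FR, so F = τ/R = 22.39/0.638 = 35.09 N.

F ≈ 35.1 N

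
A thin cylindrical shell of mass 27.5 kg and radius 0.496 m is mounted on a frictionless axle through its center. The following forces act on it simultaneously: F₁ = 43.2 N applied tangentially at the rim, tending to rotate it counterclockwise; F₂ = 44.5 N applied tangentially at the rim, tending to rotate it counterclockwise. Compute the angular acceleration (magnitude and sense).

I = MR² = (27.5)(0.496)² = 6.765 kg·m².
Taking counterclockwise as positive: τ₁ = +(43.2)(0.496) = +21.43 N·m; τ₂ = +(44.5)(0.496) = +22.07 N·m.
Net torque τ = 43.50 N·m.
α = τ/I = 43.50/6.765 = 6.430 rad/s².

α ≈ 6.43 rad/s², counterclockwise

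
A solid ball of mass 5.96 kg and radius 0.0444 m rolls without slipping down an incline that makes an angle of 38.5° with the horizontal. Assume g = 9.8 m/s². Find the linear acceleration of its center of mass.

Translation along the incline: Mg sinθ − f = Ma.
Rotation about the center: fR = Iα with I = (2/5)MR². No-slip gives a = αR, so f = (I/R²)a = (2/5)M a.
Substituting: Mg sinθ = (1 + 0.4000)Ma, so a = g sinθ/(1 + 0.4000) = (9.8) sin 38.5° / 1.400 = 4.358 m/s².

a ≈ 4.36 m/s²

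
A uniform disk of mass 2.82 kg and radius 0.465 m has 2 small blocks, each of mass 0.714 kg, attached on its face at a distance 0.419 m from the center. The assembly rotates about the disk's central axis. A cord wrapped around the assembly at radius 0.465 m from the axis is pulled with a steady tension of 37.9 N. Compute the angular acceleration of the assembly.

I_disk = ½MR² = ½(2.82)(0.465)² = 0.3049 kg·m².
I_blocks = 2·m·r² = 2(0.714)(0.419)² = 0.2507 kg·m².
Total I = 0.5556 kg·m².
τ = F r = (37.9)(0.465) = 17.62 N·m.
α = τ/I = 17.62/0.5556 = 31.72 rad/s².

α ≈ 31.7 rad/s²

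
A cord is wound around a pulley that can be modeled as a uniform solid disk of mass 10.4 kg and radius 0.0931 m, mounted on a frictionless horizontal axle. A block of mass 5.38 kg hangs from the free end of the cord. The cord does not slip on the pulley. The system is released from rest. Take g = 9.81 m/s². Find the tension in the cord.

I = ½MR² = (1/2)(10.4)(0.0931)² = 0.04507 kg·m².
Block: mg − T = ma. Pulley: TR = Iα. No-slip: a = αR, so T = (I/R²)a = 5.200·a.
Then mg = (m + 5.200)a, so a = (5.38)(9.81)/(5.38 + 5.200) = 4.988 m/s².
T = 5.200·a = 25.94 N.

T ≈ 25.9 N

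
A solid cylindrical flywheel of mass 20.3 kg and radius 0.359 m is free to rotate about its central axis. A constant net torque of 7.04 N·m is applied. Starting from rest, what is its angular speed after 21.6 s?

I = ½MR² = (1/2)(20.3)(0.359)² = 1.308 kg·m².
α = τ/I = 7.04/1.308 = 5.382 rad/s².
ω = ω₀ + αt = 0 + (5.382)(21.6) = 116.2 rad/s.

ω ≈ 116 rad/s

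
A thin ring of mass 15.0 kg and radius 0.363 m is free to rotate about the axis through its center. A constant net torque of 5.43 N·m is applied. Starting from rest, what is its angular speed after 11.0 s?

I = MR² = (15.0)(0.363)² = 1.977 kg·m².
α = τ/I = 5.43/1.977 = 2.747 rad/s².
ω = ω₀ + αt = 0 + (2.747)(11.0) = 30.22 rad/s.

ω ≈ 30.2 rad/s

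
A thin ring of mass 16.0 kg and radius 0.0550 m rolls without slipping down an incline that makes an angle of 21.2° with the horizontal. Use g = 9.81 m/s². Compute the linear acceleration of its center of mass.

a ≈ 1.77 m/s²

Translation along the incline: Mg sinθ − f = Ma.
Rotation about the center: fR = Iα with I = MR². No-slip gives a = αR, so f = (I/R²)a = M a.
Substituting: Mg sinθ = (1 + 1.000)Ma, so a = g sinθ/(1 + 1.000) = (9.81) sin 21.2° / 2.000 = 1.774 m/s².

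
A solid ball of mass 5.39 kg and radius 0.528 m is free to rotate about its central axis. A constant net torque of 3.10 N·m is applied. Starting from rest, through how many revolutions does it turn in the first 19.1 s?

≈ 150 revolutions

I = (2/5)MR² = (2/5)(5.39)(0.528)² = 0.6011 kg·m².
α = τ/I = 3.10/0.6011 = 5.158 rad/s².
θ = ½αt² = ½(5.158)(19.1)² = 940.8 rad.
Revolutions = θ/(2π) = 149.7.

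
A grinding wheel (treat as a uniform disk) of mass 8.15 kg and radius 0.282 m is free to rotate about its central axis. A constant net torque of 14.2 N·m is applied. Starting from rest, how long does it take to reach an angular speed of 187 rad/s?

I = ½MR² = (1/2)(8.15)(0.282)² = 0.3241 kg·m².
α = τ/I = 14.2/0.3241 = 43.82 rad/s².
ω = αt ⇒ t = ω/α = 187/43.82 = 4.268 s.

t ≈ 4.27 s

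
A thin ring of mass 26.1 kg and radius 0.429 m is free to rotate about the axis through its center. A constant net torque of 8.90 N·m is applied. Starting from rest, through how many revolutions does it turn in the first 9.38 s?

I = MR² = (26.1)(0.429)² = 4.803 kg·m².
α = τ/I = 8.90/4.803 = 1.853 rad/s².
θ = ½αt² = ½(1.853)(9.38)² = 81.51 rad.
Revolutions = θ/(2π) = 12.97.

≈ 13.0 revolutions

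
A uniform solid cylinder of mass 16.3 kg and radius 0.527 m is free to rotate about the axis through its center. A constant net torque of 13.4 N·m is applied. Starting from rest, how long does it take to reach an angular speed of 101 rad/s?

t ≈ 17.1 s

I = ½MR² = (1/2)(16.3)(0.527)² = 2.263 kg·m².
α = τ/I = 13.4/2.263 = 5.920 rad/s².
ω = αt ⇒ t = ω/α = 101/5.920 = 17.06 s.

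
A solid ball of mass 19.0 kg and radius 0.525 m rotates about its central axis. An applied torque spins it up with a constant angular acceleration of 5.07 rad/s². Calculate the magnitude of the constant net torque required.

I = (2/5)MR² = (2/5)(19.0)(0.525)² = 2.095 kg·m².
τ = Iα = (2.095)(5.070) = 10.62 N·m.

τ ≈ 10.6 N·m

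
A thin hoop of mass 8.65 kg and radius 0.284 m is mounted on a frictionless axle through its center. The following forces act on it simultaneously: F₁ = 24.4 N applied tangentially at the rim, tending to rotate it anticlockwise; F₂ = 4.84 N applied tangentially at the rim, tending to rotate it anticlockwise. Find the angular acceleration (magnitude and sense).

I = MR² = (8.65)(0.284)² = 0.6977 kg·m².
Taking anticlockwise as positive: τ₁ = +(24.4)(0.284) = +6.930 N·m; τ₂ = +(4.84)(0.284) = +1.375 N·m.
Net torque τ = 8.304 N·m.
α = τ/I = 8.304/0.6977 = 11.90 rad/s².

α ≈ 11.9 rad/s², anticlockwise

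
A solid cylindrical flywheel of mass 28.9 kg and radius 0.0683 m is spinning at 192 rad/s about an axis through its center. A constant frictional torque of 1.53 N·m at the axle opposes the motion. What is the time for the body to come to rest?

t ≈ 8.46 s

I = ½MR² = (1/2)(28.9)(0.0683)² = 0.06741 kg·m².
The net torque has magnitude 1.53 N·m, opposing ω.
|α| = τ/I = 1.530/0.06741 = 22.70 rad/s² (deceleration).
0 = ω₀ − |α|t ⇒ t = ω₀/|α| = 192/22.70 = 8.459 s.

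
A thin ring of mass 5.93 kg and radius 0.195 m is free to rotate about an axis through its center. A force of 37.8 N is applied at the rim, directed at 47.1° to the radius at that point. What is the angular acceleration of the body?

I = MR² = (5.93)(0.195)² = 0.2255 kg·m².
Only the tangential component produces torque: τ = F R sinθ = (37.8)(0.195) sin 47.1° = 5.400 N·m.
Newton's second law for rotation, τ = Iα, gives α = τ/I = 5.400/0.2255 = 23.95 rad/s².

α ≈ 23.9 rad/s²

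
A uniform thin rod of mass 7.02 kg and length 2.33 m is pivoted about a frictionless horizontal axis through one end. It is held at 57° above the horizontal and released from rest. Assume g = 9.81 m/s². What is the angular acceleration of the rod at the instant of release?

α ≈ 3.44 rad/s²

About the pivot, I = (1/3)ML² = (1/3)(7.02)(2.33)² = 12.70 kg·m².
The weight acts at the center, a distance L/2 = 1.165 m from the pivot; τ = Mg(L/2) cos 57° = 43.70 N·m.
α = τ/I = 43.70/12.70 = 3.440 rad/s².
(Equivalently α = (3g/(2L)) cos 57° = 3.440 rad/s².)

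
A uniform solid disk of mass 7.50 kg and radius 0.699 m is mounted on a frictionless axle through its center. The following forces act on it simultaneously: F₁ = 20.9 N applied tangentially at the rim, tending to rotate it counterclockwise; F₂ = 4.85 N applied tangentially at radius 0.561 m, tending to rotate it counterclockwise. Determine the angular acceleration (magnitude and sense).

I = ½MR² = (1/2)(7.50)(0.699)² = 1.832 kg·m².
Taking counterclockwise as positive: τ₁ = +(20.9)(0.699) = +14.61 N·m; τ₂ = +(4.85)(0.561) = +2.721 N·m.
Net torque τ = 17.33 N·m.
α = τ/I = 17.33/1.832 = 9.458 rad/s².

α ≈ 9.46 rad/s², counterclockwise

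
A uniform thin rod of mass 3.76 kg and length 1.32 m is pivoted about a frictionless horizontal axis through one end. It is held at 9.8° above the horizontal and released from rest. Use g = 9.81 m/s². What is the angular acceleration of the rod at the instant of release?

α ≈ 11.0 rad/s²

About the pivot, I = (1/3)ML² = (1/3)(3.76)(1.32)² = 2.184 kg·m².
The weight acts at the center, a distance L/2 = 0.6600 m from the pivot; τ = Mg(L/2) cos 9.8° = 23.99 N·m.
α = τ/I = 23.99/2.184 = 10.99 rad/s².
(Equivalently α = (3g/(2L)) cos 9.8° = 10.99 rad/s².)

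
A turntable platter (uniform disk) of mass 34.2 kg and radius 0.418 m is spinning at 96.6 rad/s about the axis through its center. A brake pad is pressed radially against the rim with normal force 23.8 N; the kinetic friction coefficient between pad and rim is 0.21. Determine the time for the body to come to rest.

I = ½MR² = (1/2)(34.2)(0.418)² = 2.988 kg·m².
Friction force f = μN = (0.21)(23.8) = 4.998 N at the rim; torque magnitude τ = fR = 2.089 N·m, opposing ω.
|α| = τ/I = 2.089/2.988 = 0.6992 rad/s² (deceleration).
0 = ω₀ − |α|t ⇒ t = ω₀/|α| = 96.6/0.6992 = 138.2 s.

t ≈ 138 s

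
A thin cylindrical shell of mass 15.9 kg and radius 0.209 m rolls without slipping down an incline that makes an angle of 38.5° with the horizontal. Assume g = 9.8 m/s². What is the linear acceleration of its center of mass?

Translation along the incline: Mg sinθ − f = Ma.
Rotation about the center: fR = Iα with I = MR². No-slip gives a = αR, so f = (I/R²)a = M a.
Substituting: Mg sinθ = (1 + 1.000)Ma, so a = g sinθ/(1 + 1.000) = (9.8) sin 38.5° / 2.000 = 3.050 m/s².

a ≈ 3.05 m/s²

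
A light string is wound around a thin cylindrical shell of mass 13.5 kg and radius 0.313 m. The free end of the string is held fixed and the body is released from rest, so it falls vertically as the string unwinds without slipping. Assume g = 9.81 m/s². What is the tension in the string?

Translation: Mg − T = Ma. Rotation about the center: TR = Iα with I = MR².
With a = αR: T = (I/R²)a = M a, so Mg = (1 + 1.000)Ma.
a = g/(1 + 1.000) = 9.81/2.000 = 4.905 m/s².
T = 1.000·M·a = (1.000)(13.5)(4.905) = 66.22 N.

T ≈ 66.2 N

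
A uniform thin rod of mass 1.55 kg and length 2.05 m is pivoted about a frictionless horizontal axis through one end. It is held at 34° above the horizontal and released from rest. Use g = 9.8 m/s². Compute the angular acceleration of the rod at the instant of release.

About the pivot, I = (1/3)ML² = (1/3)(1.55)(2.05)² = 2.171 kg·m².
The weight acts at the center, a distance L/2 = 1.025 m from the pivot; τ = Mg(L/2) cos 34° = 12.91 N·m.
α = τ/I = 12.91/2.171 = 5.945 rad/s².
(Equivalently α = (3g/(2L)) cos 34° = 5.945 rad/s².)

α ≈ 5.94 rad/s²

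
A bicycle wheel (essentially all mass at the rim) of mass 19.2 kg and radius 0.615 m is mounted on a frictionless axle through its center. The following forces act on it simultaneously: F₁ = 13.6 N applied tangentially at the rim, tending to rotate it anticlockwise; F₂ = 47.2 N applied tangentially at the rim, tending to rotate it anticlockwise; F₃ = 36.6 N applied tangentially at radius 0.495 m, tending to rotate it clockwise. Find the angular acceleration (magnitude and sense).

α ≈ 2.65 rad/s², anticlockwise

I = MR² = (19.2)(0.615)² = 7.262 kg·m².
Taking anticlockwise as positive: τ₁ = +(13.6)(0.615) = +8.364 N·m; τ₂ = +(47.2)(0.615) = +29.03 N·m; τ₃ = −(36.6)(0.495) = −18.12 N·m.
Net torque τ = 19.27 N·m.
α = τ/I = 19.27/7.262 = 2.654 rad/s².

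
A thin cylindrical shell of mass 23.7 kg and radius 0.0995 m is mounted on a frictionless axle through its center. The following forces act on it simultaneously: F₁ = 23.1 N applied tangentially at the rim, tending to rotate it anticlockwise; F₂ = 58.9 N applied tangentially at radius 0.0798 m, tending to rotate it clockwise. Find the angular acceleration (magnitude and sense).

I = MR² = (23.7)(0.0995)² = 0.2346 kg·m².
Taking anticlockwise as positive: τ₁ = +(23.1)(0.0995) = +2.298 N·m; τ₂ = −(58.9)(0.0798) = −4.700 N·m.
Net torque τ = -2.402 N·m.
α = τ/I = -2.402/0.2346 = -10.24 rad/s².

α ≈ 10.2 rad/s², clockwise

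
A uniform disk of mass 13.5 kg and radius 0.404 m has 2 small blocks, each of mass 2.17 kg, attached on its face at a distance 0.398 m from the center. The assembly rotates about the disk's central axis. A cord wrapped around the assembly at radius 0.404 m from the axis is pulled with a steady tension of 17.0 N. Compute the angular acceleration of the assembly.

α ≈ 3.84 rad/s²

I_disk = ½MR² = ½(13.5)(0.404)² = 1.102 kg·m².
I_blocks = 2·m·r² = 2(2.17)(0.398)² = 0.6875 kg·m².
Total I = 1.789 kg·m².
τ = F r = (17.0)(0.404) = 6.868 N·m.
α = τ/I = 6.868/1.789 = 3.839 rad/s².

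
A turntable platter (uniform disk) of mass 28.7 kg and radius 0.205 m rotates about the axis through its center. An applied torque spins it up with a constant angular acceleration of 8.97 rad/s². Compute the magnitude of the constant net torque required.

τ ≈ 5.41 N·m

I = ½MR² = (1/2)(28.7)(0.205)² = 0.6031 kg·m².
τ = Iα = (0.6031)(8.970) = 5.409 N·m.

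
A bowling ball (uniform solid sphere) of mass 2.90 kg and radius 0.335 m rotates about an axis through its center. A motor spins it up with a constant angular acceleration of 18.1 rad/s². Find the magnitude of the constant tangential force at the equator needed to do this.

I = (2/5)MR² = (2/5)(2.90)(0.335)² = 0.1302 kg·m².
The required torque is τ = Iα = (0.1302)(18.10) = 2.356 N·m.
A tangential force at the equator gives τ = FR, so F = τ/R = 2.356/0.335 = 7.034 N.

F ≈ 7.03 N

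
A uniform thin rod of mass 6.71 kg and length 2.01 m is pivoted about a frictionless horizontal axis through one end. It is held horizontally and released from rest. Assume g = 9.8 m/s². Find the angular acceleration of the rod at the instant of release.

About the pivot, I = (1/3)ML² = (1/3)(6.71)(2.01)² = 9.036 kg·m².
The weight acts at the center, a distance L/2 = 1.005 m from the pivot; τ = Mg(L/2) = 66.09 N·m.
α = τ/I = 66.09/9.036 = 7.313 rad/s².

α ≈ 7.31 rad/s²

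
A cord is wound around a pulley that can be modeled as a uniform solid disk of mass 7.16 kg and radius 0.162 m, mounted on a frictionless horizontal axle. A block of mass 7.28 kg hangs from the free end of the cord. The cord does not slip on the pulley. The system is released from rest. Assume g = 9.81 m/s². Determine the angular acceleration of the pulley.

I = ½MR² = (1/2)(7.16)(0.162)² = 0.09395 kg·m².
Block: mg − T = ma. Pulley: TR = Iα. No-slip: a = αR, so T = (I/R²)a = 3.580·a.
Then mg = (m + 3.580)a, so a = (7.28)(9.81)/(7.28 + 3.580) = 6.576 m/s².
α = a/R = 6.576/0.162 = 40.59 rad/s².

α ≈ 40.6 rad/s²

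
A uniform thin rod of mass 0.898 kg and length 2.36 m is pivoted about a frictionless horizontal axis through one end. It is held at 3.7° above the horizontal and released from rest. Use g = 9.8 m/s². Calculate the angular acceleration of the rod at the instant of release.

About the pivot, I = (1/3)ML² = (1/3)(0.898)(2.36)² = 1.667 kg·m².
The weight acts at the center, a distance L/2 = 1.180 m from the pivot; τ = Mg(L/2) cos 3.7° = 10.36 N·m.
α = τ/I = 10.36/1.667 = 6.216 rad/s².

α ≈ 6.22 rad/s²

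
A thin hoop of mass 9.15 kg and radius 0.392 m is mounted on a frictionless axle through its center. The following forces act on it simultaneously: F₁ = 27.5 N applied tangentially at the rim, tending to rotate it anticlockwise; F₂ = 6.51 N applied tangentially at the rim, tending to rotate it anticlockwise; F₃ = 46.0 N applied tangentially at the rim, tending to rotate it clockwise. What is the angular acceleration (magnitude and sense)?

α ≈ 3.34 rad/s², clockwise

I = MR² = (9.15)(0.392)² = 1.406 kg·m².
Taking anticlockwise as positive: τ₁ = +(27.5)(0.392) = +10.78 N·m; τ₂ = +(6.51)(0.392) = +2.552 N·m; τ₃ = −(46.0)(0.392) = −18.03 N·m.
Net torque τ = -4.700 N·m.
α = τ/I = -4.700/1.406 = -3.343 rad/s².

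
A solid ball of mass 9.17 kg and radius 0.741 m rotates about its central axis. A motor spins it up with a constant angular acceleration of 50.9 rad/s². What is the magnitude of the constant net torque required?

I = (2/5)MR² = (2/5)(9.17)(0.741)² = 2.014 kg·m².
τ = Iα = (2.014)(50.90) = 102.5 N·m.

τ ≈ 103 N·m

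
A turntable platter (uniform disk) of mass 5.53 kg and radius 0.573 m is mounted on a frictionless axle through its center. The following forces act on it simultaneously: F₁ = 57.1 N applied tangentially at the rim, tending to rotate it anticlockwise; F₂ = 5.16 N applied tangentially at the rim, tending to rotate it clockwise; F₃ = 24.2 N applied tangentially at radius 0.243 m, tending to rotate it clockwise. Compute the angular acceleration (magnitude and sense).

I = ½MR² = (1/2)(5.53)(0.573)² = 0.9078 kg·m².
Taking anticlockwise as positive: τ₁ = +(57.1)(0.573) = +32.72 N·m; τ₂ = −(5.16)(0.573) = −2.957 N·m; τ₃ = −(24.2)(0.243) = −5.881 N·m.
Net torque τ = 23.88 N·m.
α = τ/I = 23.88/0.9078 = 26.31 rad/s².

α ≈ 26.3 rad/s², anticlockwise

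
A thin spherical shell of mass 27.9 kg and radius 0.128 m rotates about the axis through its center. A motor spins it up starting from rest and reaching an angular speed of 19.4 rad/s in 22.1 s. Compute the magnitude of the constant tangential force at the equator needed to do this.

I = (2/3)MR² = (2/3)(27.9)(0.128)² = 0.3047 kg·m².
α = Δω/Δt = (19.4 − 0)/22.1 = 0.8778 rad/s².
The required torque is τ = Iα = (0.3047)(0.8778) = 0.2675 N·m.
A tangential force at the equator gives τ = FR, so F = τ/R = 0.2675/0.128 = 2.090 N.

F ≈ 2.09 N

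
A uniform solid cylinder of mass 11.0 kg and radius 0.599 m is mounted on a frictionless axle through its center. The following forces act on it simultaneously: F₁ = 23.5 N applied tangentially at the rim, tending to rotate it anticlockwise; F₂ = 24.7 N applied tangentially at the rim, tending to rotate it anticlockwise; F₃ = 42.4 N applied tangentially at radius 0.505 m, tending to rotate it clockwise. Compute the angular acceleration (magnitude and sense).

α ≈ 3.78 rad/s², anticlockwise

I = ½MR² = (1/2)(11.0)(0.599)² = 1.973 kg·m².
Taking anticlockwise as positive: τ₁ = +(23.5)(0.599) = +14.08 N·m; τ₂ = +(24.7)(0.599) = +14.80 N·m; τ₃ = −(42.4)(0.505) = −21.41 N·m.
Net torque τ = 7.460 N·m.
α = τ/I = 7.460/1.973 = 3.780 rad/s².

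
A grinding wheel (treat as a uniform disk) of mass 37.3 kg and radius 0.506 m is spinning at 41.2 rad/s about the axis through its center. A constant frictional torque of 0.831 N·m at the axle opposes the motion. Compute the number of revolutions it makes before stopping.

≈ 776 revolutions

I = ½MR² = (1/2)(37.3)(0.506)² = 4.775 kg·m².
The net torque has magnitude 0.831 N·m, opposing ω.
|α| = τ/I = 0.8310/4.775 = 0.1740 rad/s² (deceleration).
ω² = ω₀² − 2|α|θ with ω = 0 ⇒ θ = ω₀²/(2|α|) = 4877 rad = 776.2 rev.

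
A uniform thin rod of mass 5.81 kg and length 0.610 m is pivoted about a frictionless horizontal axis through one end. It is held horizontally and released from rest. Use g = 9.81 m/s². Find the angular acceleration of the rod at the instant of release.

α ≈ 24.1 rad/s²

About the pivot, I = (1/3)ML² = (1/3)(5.81)(0.610)² = 0.7206 kg·m².
The weight acts at the center, a distance L/2 = 0.3050 m from the pivot; τ = Mg(L/2) = 17.38 N·m.
α = τ/I = 17.38/0.7206 = 24.12 rad/s².
(Equivalently α = (3g/(2L)) = 24.12 rad/s².)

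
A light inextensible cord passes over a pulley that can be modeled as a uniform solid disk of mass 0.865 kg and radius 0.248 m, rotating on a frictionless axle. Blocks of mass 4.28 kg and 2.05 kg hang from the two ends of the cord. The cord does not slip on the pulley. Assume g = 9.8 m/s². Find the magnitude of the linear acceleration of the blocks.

I = ½MR² = (1/2)(0.865)(0.248)² = 0.02660 kg·m².
Heavier block: m₁g − T₁ = m₁a. Lighter block: T₂ − m₂g = m₂a.
Pulley: (T₁ − T₂)R = Iα = I(a/R), so T₁ − T₂ = (I/R²)a = (1/2)M_p a = 0.4325·a.
Adding the three: (m₁ − m₂)g = (m₁ + m₂ + 0.4325)a, so a = (4.28 − 2.05)(9.8)/(4.28 + 2.05 + 0.4325) = 3.232 m/s².

a ≈ 3.23 m/s²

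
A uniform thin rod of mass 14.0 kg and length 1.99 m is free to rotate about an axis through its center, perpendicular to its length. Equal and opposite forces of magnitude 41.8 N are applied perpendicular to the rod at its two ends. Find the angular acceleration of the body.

I = (1/12)ML² = (1/12)(14.0)(1.99)² = 4.620 kg·m².
The couple gives τ = F·(L/2) + F·(L/2) = F L = (41.8)(1.99) = 83.18 N·m.
Newton's second law for rotation, τ = Iα, gives α = τ/I = 83.18/4.620 = 18.00 rad/s².

α ≈ 18.0 rad/s²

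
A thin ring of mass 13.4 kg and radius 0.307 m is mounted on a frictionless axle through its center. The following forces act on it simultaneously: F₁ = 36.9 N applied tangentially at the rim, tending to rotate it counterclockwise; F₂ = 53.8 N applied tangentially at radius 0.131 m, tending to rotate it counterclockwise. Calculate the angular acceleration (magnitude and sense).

α ≈ 14.6 rad/s², counterclockwise

I = MR² = (13.4)(0.307)² = 1.263 kg·m².
Taking counterclockwise as positive: τ₁ = +(36.9)(0.307) = +11.33 N·m; τ₂ = +(53.8)(0.131) = +7.048 N·m.
Net torque τ = 18.38 N·m.
α = τ/I = 18.38/1.263 = 14.55 rad/s².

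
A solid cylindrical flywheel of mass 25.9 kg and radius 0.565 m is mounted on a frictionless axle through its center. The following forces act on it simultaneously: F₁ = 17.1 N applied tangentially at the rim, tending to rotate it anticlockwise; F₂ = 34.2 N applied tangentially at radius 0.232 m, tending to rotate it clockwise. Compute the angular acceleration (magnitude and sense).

I = ½MR² = (1/2)(25.9)(0.565)² = 4.134 kg·m².
Taking anticlockwise as positive: τ₁ = +(17.1)(0.565) = +9.662 N·m; τ₂ = −(34.2)(0.232) = −7.934 N·m.
Net torque τ = 1.727 N·m.
α = τ/I = 1.727/4.134 = 0.4178 rad/s².

α ≈ 0.418 rad/s², anticlockwise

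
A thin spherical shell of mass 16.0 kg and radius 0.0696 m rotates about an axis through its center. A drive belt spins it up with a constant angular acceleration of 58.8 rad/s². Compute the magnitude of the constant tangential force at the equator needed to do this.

I = (2/3)MR² = (2/3)(16.0)(0.0696)² = 0.05167 kg·m².
The required torque is τ = Iα = (0.05167)(58.80) = 3.038 N·m.
A tangential force at the equator gives τ = FR, so F = τ/R = 3.038/0.0696 = 43.65 N.

F ≈ 43.7 N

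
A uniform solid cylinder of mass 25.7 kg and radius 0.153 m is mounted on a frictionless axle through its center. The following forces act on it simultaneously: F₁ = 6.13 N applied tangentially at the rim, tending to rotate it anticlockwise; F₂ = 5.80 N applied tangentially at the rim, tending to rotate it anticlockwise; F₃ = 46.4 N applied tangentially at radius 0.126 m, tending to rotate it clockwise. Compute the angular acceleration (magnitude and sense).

I = ½MR² = (1/2)(25.7)(0.153)² = 0.3008 kg·m².
Taking anticlockwise as positive: τ₁ = +(6.13)(0.153) = +0.9379 N·m; τ₂ = +(5.80)(0.153) = +0.8874 N·m; τ₃ = −(46.4)(0.126) = −5.846 N·m.
Net torque τ = -4.021 N·m.
α = τ/I = -4.021/0.3008 = -13.37 rad/s².

α ≈ 13.4 rad/s², clockwise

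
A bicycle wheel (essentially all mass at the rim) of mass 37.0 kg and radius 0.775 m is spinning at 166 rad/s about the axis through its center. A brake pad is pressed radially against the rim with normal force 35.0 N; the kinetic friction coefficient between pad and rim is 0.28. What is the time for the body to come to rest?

I = MR² = (37.0)(0.775)² = 22.22 kg·m².
Friction force f = μN = (0.28)(35.0) = 9.800 N at the rim; torque magnitude τ = fR = 7.595 N·m, opposing ω.
|α| = τ/I = 7.595/22.22 = 0.3418 rad/s² (deceleration).
0 = ω₀ − |α|t ⇒ t = ω₀/|α| = 166/0.3418 = 485.7 s.

t ≈ 486 s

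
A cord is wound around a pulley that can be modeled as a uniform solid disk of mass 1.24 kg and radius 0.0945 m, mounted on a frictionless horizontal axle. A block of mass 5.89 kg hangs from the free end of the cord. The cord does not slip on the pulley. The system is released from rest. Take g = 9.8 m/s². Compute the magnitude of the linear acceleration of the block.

a ≈ 8.87 m/s²

I = ½MR² = (1/2)(1.24)(0.0945)² = 0.005537 kg·m².
Block: mg − T = ma. Pulley: TR = Iα. No-slip: a = αR, so T = (I/R²)a = 0.6200·a.
Then mg = (m + 0.6200)a, so a = (5.89)(9.8)/(5.89 + 0.6200) = 8.867 m/s².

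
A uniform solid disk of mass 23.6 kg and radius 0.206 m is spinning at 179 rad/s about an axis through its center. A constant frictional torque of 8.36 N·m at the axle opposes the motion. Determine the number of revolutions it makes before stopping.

I = ½MR² = (1/2)(23.6)(0.206)² = 0.5007 kg·m².
The net torque has magnitude 8.36 N·m, opposing ω.
|α| = τ/I = 8.360/0.5007 = 16.70 rad/s² (deceleration).
ω² = ω₀² − 2|α|θ with ω = 0 ⇒ θ = ω₀²/(2|α|) = 959.6 rad = 152.7 rev.

≈ 153 revolutions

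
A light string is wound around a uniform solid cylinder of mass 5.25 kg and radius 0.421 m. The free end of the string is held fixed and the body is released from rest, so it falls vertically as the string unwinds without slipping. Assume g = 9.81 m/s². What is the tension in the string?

Translation: Mg − T = Ma. Rotation about the center: TR = Iα with I = ½MR².
With a = αR: T = (I/R²)a = (1/2)M a, so Mg = (1 + 0.5000)Ma.
a = g/(1 + 0.5000) = 9.81/1.500 = 6.540 m/s².
T = 0.5000·M·a = (0.5000)(5.25)(6.540) = 17.17 N.

T ≈ 17.2 N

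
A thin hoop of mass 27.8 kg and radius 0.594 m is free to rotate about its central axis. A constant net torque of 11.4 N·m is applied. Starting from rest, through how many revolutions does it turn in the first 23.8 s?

≈ 52.4 revolutions

I = MR² = (27.8)(0.594)² = 9.809 kg·m².
α = τ/I = 11.4/9.809 = 1.162 rad/s².
θ = ½αt² = ½(1.162)(23.8)² = 329.2 rad.
Revolutions = θ/(2π) = 52.39.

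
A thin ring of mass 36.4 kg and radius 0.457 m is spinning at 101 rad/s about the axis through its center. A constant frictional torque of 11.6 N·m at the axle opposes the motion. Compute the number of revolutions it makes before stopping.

I = MR² = (36.4)(0.457)² = 7.602 kg·m².
The net torque has magnitude 11.6 N·m, opposing ω.
|α| = τ/I = 11.60/7.602 = 1.526 rad/s² (deceleration).
ω² = ω₀² − 2|α|θ with ω = 0 ⇒ θ = ω₀²/(2|α|) = 3343 rad = 532.0 rev.

≈ 532 revolutions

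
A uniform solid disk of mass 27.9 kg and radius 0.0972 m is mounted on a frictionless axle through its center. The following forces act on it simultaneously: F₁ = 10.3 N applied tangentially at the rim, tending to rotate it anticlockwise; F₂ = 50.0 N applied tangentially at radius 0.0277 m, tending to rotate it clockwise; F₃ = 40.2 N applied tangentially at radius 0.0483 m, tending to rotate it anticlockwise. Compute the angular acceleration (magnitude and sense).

α ≈ 11.8 rad/s², anticlockwise

I = ½MR² = (1/2)(27.9)(0.0972)² = 0.1318 kg·m².
Taking anticlockwise as positive: τ₁ = +(10.3)(0.0972) = +1.001 N·m; τ₂ = −(50.0)(0.0277) = −1.385 N·m; τ₃ = +(40.2)(0.0483) = +1.942 N·m.
Net torque τ = 1.558 N·m.
α = τ/I = 1.558/0.1318 = 11.82 rad/s².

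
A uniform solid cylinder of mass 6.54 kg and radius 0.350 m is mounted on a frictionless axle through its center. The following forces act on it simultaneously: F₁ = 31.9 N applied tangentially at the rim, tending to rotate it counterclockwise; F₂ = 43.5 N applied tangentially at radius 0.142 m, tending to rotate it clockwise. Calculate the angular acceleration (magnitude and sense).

I = ½MR² = (1/2)(6.54)(0.350)² = 0.4006 kg·m².
Taking counterclockwise as positive: τ₁ = +(31.9)(0.350) = +11.16 N·m; τ₂ = −(43.5)(0.142) = −6.177 N·m.
Net torque τ = 4.988 N·m.
α = τ/I = 4.988/0.4006 = 12.45 rad/s².

α ≈ 12.5 rad/s², counterclockwise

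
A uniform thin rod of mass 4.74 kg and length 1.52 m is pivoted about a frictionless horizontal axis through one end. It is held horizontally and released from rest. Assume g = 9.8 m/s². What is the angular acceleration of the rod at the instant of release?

α ≈ 9.67 rad/s²

About the pivot, I = (1/3)ML² = (1/3)(4.74)(1.52)² = 3.650 kg·m².
The weight acts at the center, a distance L/2 = 0.7600 m from the pivot; τ = Mg(L/2) = 35.30 N·m.
α = τ/I = 35.30/3.650 = 9.671 rad/s².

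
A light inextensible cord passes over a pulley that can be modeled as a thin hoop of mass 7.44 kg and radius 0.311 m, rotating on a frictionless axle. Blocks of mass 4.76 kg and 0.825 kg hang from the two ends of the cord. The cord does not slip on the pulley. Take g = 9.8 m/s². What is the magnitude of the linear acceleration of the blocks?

I = MR² = (7.44)(0.311)² = 0.7196 kg·m².
Heavier block: m₁g − T₁ = m₁a. Lighter block: T₂ − m₂g = m₂a.
Pulley: (T₁ − T₂)R = Iα = I(a/R), so T₁ − T₂ = (I/R²)a = 1·M_p a = 7.440·a.
Adding the three: (m₁ − m₂)g = (m₁ + m₂ + 7.440)a, so a = (4.76 − 0.825)(9.8)/(4.76 + 0.825 + 7.440) = 2.961 m/s².

a ≈ 2.96 m/s²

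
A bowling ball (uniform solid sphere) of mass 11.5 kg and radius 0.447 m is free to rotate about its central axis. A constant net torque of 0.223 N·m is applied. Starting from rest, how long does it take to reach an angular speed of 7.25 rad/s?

t ≈ 29.9 s

I = (2/5)MR² = (2/5)(11.5)(0.447)² = 0.9191 kg·m².
α = τ/I = 0.223/0.9191 = 0.2426 rad/s².
ω = αt ⇒ t = ω/α = 7.25/0.2426 = 29.88 s.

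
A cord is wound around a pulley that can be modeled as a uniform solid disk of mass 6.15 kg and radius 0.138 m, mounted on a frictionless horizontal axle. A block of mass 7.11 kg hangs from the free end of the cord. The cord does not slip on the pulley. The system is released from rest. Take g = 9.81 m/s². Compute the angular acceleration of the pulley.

I = ½MR² = (1/2)(6.15)(0.138)² = 0.05856 kg·m².
Block: mg − T = ma. Pulley: TR = Iα. No-slip: a = αR, so T = (I/R²)a = 3.075·a.
Then mg = (m + 3.075)a, so a = (7.11)(9.81)/(7.11 + 3.075) = 6.848 m/s².
α = a/R = 6.848/0.138 = 49.62 rad/s².

α ≈ 49.6 rad/s²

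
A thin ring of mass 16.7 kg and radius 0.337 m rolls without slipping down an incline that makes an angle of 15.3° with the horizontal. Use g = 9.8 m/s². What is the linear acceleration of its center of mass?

a ≈ 1.29 m/s²

Translation along the incline: Mg sinθ − f = Ma.
Rotation about the center: fR = Iα with I = MR². No-slip gives a = αR, so f = (I/R²)a = M a.
Substituting: Mg sinθ = (1 + 1.000)Ma, so a = g sinθ/(1 + 1.000) = (9.8) sin 15.3° / 2.000 = 1.293 m/s².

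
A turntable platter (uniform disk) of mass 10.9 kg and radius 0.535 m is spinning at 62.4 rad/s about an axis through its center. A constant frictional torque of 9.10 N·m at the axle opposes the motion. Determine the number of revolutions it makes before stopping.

≈ 53.1 revolutions

I = ½MR² = (1/2)(10.9)(0.535)² = 1.560 kg·m².
The net torque has magnitude 9.10 N·m, opposing ω.
|α| = τ/I = 9.100/1.560 = 5.834 rad/s² (deceleration).
ω² = ω₀² − 2|α|θ with ω = 0 ⇒ θ = ω₀²/(2|α|) = 333.7 rad = 53.12 rev.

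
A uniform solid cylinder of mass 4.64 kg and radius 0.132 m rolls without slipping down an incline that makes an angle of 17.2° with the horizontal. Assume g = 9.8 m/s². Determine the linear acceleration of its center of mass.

a ≈ 1.93 m/s²

Translation along the incline: Mg sinθ − f = Ma.
Rotation about the center: fR = Iα with I = ½MR². No-slip gives a = αR, so f = (I/R²)a = (1/2)M a.
Substituting: Mg sinθ = (1 + 0.5000)Ma, so a = g sinθ/(1 + 0.5000) = (9.8) sin 17.2° / 1.500 = 1.932 m/s².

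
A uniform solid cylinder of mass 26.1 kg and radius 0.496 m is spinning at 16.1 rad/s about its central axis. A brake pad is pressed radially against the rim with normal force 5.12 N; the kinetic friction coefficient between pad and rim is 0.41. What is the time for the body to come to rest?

t ≈ 49.6 s

I = ½MR² = (1/2)(26.1)(0.496)² = 3.211 kg·m².
Friction force f = μN = (0.41)(5.12) = 2.099 N at the rim; torque magnitude τ = fR = 1.041 N·m, opposing ω.
|α| = τ/I = 1.041/3.211 = 0.3243 rad/s² (deceleration).
0 = ω₀ − |α|t ⇒ t = ω₀/|α| = 16.1/0.3243 = 49.64 s.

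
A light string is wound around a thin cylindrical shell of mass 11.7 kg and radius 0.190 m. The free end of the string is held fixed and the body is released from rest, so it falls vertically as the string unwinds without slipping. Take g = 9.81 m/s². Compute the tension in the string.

T ≈ 57.4 N

Translation: Mg − T = Ma. Rotation about the center: TR = Iα with I = MR².
With a = αR: T = (I/R²)a = M a, so Mg = (1 + 1.000)Ma.
a = g/(1 + 1.000) = 9.81/2.000 = 4.905 m/s².
T = 1.000·M·a = (1.000)(11.7)(4.905) = 57.39 N.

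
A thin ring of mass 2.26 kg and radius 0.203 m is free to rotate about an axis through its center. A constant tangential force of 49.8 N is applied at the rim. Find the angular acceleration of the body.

I = MR² = (2.26)(0.203)² = 0.09313 kg·m².
τ = F R = (49.8)(0.203) = 10.11 N·m.
Newton's second law for rotation, τ = Iα, gives α = τ/I = 10.11/0.09313 = 108.5 rad/s².

α ≈ 109 rad/s²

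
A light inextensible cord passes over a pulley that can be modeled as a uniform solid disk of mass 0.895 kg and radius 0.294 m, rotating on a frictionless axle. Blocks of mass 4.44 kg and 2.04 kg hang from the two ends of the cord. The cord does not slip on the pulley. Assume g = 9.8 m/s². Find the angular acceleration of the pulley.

α ≈ 11.5 rad/s²

I = ½MR² = (1/2)(0.895)(0.294)² = 0.03868 kg·m².
Heavier block: m₁g − T₁ = m₁a. Lighter block: T₂ − m₂g = m₂a.
Pulley: (T₁ − T₂)R = Iα = I(a/R), so T₁ − T₂ = (I/R²)a = (1/2)M_p a = 0.4475·a.
Adding the three: (m₁ − m₂)g = (m₁ + m₂ + 0.4475)a, so a = (4.44 − 2.04)(9.8)/(4.44 + 2.04 + 0.4475) = 3.395 m/s².
α = a/R = 3.395/0.294 = 11.55 rad/s².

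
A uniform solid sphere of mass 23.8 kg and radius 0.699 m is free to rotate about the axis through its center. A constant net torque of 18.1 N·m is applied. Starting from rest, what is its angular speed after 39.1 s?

I = (2/5)MR² = (2/5)(23.8)(0.699)² = 4.651 kg·m².
α = τ/I = 18.1/4.651 = 3.891 rad/s².
ω = ω₀ + αt = 0 + (3.891)(39.1) = 152.1 rad/s.

ω ≈ 152 rad/s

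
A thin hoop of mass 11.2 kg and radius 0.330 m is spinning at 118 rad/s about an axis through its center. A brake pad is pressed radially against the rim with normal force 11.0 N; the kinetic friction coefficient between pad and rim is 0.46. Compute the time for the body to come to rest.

I = MR² = (11.2)(0.330)² = 1.220 kg·m².
Friction force f = μN = (0.46)(11.0) = 5.060 N at the rim; torque magnitude τ = fR = 1.670 N·m, opposing ω.
|α| = τ/I = 1.670/1.220 = 1.369 rad/s² (deceleration).
0 = ω₀ − |α|t ⇒ t = ω₀/|α| = 118/1.369 = 86.19 s.

t ≈ 86.2 s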